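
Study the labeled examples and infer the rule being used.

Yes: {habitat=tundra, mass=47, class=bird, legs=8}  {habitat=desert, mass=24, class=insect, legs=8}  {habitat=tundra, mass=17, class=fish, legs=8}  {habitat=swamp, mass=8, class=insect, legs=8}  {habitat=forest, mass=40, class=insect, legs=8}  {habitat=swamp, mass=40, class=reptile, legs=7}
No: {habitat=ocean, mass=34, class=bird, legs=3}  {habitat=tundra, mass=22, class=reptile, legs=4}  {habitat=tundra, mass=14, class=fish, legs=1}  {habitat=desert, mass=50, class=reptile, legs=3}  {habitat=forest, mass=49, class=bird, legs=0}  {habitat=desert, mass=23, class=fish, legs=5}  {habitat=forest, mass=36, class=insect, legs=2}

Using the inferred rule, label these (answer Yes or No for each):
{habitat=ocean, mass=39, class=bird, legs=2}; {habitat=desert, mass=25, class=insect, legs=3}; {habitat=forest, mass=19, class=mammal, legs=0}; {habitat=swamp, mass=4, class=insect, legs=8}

'Yes' ⟺ legs ≥ 7.
{habitat=ocean, mass=39, class=bird, legs=2} → legs = 2 → No.
{habitat=desert, mass=25, class=insect, legs=3} → legs = 3 → No.
{habitat=forest, mass=19, class=mammal, legs=0} → legs = 0 → No.
{habitat=swamp, mass=4, class=insect, legs=8} → legs = 8 → Yes.

No, No, No, Yes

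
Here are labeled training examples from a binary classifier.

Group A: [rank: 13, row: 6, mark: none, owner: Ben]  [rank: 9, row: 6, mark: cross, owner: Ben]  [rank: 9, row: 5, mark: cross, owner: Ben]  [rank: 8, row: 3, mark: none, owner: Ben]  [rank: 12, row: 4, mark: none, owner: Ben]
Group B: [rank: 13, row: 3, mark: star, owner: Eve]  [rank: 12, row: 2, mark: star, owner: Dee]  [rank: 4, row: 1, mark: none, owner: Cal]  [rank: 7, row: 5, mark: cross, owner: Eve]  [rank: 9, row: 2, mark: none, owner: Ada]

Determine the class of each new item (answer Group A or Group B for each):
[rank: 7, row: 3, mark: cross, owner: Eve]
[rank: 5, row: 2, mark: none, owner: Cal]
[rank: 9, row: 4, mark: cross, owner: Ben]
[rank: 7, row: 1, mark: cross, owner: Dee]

Group B, Group B, Group A, Group B

Every 'Group A' example satisfies: owner is Ben. None of the 'Group B' examples do.
[rank: 7, row: 3, mark: cross, owner: Eve]: Group B (owner is Eve). [rank: 5, row: 2, mark: none, owner: Cal]: Group B (owner is Cal). [rank: 9, row: 4, mark: cross, owner: Ben]: Group A (owner is Ben). [rank: 7, row: 1, mark: cross, owner: Dee]: Group B (owner is Dee).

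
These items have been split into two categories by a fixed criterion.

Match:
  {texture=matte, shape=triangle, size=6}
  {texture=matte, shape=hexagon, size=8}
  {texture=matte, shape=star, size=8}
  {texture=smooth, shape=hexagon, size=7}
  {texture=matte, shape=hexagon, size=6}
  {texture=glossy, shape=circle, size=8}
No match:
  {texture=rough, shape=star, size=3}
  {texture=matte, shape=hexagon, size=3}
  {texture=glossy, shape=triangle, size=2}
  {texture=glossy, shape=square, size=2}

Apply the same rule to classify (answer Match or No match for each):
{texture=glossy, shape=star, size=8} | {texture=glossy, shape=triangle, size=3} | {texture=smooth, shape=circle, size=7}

Match, No match, Match

The simplest hypothesis consistent with all the labels is: size ≥ 6.
Match: {texture=glossy, shape=star, size=8}, since size = 8. No match: {texture=glossy, shape=triangle, size=3}, since size = 3. Match: {texture=smooth, shape=circle, size=7}, since size = 7.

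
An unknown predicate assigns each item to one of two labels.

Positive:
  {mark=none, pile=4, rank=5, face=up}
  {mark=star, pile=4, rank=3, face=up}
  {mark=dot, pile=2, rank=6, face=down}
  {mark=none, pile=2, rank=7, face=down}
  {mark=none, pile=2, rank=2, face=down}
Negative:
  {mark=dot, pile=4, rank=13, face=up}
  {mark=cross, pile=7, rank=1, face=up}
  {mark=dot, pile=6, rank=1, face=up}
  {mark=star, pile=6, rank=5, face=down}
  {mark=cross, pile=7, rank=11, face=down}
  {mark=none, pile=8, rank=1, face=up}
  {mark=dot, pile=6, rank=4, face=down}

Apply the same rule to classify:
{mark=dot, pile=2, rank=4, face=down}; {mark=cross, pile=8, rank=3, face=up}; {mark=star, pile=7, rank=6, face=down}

One predicate separates the groups cleanly: pile ≤ 4 AND rank ≤ 7.
{mark=dot, pile=2, rank=4, face=down} — pile = 2, rank = 4, hence Positive. {mark=cross, pile=8, rank=3, face=up} — pile = 8, rank = 3, hence Negative. {mark=star, pile=7, rank=6, face=down} — pile = 7, rank = 6, hence Negative.

Positive, Negative, Negative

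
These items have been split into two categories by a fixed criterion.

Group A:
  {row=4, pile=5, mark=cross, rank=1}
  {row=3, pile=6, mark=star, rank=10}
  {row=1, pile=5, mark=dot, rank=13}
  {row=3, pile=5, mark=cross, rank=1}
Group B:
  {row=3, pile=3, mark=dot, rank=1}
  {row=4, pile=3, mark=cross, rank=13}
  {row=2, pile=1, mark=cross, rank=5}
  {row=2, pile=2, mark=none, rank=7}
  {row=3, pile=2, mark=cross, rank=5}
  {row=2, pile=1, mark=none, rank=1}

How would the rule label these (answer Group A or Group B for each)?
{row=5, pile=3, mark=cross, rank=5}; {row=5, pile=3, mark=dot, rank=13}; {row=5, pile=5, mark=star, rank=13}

The pattern is that an item is 'Group A' exactly when: pile ≥ 5.

Group B, Group B, Group A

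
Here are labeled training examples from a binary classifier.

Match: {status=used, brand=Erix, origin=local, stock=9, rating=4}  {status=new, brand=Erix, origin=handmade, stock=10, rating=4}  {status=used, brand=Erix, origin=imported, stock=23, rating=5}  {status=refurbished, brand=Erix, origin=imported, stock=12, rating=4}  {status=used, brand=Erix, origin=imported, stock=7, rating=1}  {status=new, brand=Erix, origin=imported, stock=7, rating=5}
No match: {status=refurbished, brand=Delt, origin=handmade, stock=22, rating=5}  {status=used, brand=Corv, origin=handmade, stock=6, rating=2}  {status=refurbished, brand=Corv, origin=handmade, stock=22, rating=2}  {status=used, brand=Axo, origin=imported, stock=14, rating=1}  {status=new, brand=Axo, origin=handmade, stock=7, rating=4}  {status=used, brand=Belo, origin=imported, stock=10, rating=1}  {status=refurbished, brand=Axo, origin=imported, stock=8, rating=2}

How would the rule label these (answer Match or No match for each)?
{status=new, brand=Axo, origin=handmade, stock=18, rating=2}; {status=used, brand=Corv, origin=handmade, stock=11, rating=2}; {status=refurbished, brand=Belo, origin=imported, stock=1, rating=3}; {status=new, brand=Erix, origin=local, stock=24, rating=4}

Every 'Match' example satisfies: brand is Erix. None of the 'No match' examples do.
{status=new, brand=Axo, origin=handmade, stock=18, rating=2}: No match (brand is Axo). {status=used, brand=Corv, origin=handmade, stock=11, rating=2}: No match (brand is Corv). {status=refurbished, brand=Belo, origin=imported, stock=1, rating=3}: No match (brand is Belo). {status=new, brand=Erix, origin=local, stock=24, rating=4}: Match (brand is Erix).

No match, No match, No match, Match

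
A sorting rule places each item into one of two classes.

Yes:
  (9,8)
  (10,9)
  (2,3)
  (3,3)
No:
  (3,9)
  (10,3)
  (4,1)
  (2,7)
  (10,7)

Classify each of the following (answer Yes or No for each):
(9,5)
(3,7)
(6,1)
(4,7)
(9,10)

No, No, No, No, Yes

The rule appears to be: |first − second| ≤ 1.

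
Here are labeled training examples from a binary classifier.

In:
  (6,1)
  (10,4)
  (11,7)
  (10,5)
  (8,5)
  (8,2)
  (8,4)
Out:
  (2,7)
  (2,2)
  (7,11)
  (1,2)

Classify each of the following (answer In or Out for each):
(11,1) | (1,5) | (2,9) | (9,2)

In, Out, Out, In

Every 'In' example satisfies: first > second. None of the 'Out' examples do.
(11,1) — 11 > 1, hence In.
(1,5) — 1 < 5, hence Out.
(2,9) — 2 < 9, hence Out.
(9,2) — 9 > 2, hence In.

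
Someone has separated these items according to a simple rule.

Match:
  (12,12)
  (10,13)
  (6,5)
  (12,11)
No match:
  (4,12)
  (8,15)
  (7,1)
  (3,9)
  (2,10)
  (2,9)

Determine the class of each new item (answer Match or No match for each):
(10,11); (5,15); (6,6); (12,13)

Every 'Match' example satisfies: |first − second| ≤ 3. None of the 'No match' examples do.

Match, No match, Match, Match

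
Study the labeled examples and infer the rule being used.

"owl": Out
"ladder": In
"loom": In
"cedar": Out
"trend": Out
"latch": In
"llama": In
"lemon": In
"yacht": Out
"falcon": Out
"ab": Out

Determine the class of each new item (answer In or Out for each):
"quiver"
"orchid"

Out, Out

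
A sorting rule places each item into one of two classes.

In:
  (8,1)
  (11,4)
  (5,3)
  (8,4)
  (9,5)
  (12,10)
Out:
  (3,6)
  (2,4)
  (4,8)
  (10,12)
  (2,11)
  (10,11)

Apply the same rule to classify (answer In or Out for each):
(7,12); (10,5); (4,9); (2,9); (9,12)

Out, In, Out, Out, Out

The common property of the 'In' items is: first > second. No 'Out' item has it.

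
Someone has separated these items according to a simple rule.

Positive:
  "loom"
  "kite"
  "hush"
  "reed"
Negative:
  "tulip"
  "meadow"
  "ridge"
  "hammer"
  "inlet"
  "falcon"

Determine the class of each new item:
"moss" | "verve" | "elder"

The rule appears to be: length 4.
"moss" → length 4 → Positive.
"verve" → length 5 → Negative.
"elder" → length 5 → Negative.

Positive, Negative, Negative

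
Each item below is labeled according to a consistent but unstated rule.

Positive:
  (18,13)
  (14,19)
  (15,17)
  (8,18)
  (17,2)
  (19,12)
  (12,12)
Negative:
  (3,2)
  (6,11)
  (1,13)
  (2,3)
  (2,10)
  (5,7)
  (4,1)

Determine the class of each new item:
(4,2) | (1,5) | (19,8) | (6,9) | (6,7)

Every 'Positive' example satisfies: sum ≥ 19. None of the 'Negative' examples do.

Negative, Negative, Positive, Negative, Negative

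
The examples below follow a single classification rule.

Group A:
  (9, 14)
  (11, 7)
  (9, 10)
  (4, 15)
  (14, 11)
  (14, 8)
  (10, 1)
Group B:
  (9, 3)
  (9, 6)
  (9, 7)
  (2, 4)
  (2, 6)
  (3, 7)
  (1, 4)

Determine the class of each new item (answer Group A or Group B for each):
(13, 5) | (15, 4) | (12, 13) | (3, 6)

Group A, Group A, Group A, Group B

The classifier is using: max ≥ 10.
(13, 5): max 13, has this property → Group A.
(15, 4): max 15, has this property → Group A.
(12, 13): max 13, has this property → Group A.
(3, 6): max 6, doesn't match → Group B.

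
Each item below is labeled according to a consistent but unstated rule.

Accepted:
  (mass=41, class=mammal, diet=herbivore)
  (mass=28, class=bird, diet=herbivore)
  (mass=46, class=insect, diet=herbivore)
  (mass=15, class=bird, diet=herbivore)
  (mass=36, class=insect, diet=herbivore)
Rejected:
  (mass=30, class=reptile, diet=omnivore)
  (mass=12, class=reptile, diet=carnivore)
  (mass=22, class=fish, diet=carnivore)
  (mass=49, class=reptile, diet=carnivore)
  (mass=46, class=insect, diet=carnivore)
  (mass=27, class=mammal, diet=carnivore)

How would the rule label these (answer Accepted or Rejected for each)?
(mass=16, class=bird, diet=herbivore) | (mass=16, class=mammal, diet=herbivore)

Accepted, Accepted

The rule appears to be: diet is herbivore.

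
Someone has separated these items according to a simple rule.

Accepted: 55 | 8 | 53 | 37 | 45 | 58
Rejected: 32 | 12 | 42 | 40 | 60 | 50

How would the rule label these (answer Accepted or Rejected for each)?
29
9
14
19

Accepted, Accepted, Rejected, Accepted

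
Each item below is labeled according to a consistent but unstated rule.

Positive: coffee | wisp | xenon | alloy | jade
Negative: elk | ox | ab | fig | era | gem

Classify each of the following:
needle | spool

One predicate separates the groups cleanly: length ≥ 4.
Positive: needle, since length 6. Positive: spool, since length 5.

Positive, Positive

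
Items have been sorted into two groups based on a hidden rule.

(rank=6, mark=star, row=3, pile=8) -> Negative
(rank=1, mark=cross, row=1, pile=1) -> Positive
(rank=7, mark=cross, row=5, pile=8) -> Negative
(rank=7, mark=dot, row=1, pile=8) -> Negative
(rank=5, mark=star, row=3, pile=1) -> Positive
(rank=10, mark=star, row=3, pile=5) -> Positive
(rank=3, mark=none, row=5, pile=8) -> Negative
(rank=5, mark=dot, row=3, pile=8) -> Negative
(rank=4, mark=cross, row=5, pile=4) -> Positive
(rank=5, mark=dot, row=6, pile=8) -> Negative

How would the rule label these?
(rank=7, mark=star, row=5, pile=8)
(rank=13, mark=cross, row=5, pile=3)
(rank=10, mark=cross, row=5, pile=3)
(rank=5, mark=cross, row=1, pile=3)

'Positive' ⟺ pile ≤ 5.
(rank=7, mark=star, row=5, pile=8): Negative (pile = 8). (rank=13, mark=cross, row=5, pile=3): Positive (pile = 3). (rank=10, mark=cross, row=5, pile=3): Positive (pile = 3). (rank=5, mark=cross, row=1, pile=3): Positive (pile = 3).

Negative, Positive, Positive, Positive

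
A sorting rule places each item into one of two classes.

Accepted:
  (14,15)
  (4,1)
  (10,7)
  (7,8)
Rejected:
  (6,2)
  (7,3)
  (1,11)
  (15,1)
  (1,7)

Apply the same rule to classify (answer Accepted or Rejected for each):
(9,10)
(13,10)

The distinguishing property — sum is odd — holds for all the 'Accepted' cases and none of the 'Rejected' cases.
(9,10): 9+10 = 19 — fits, so Accepted. (13,10): 13+10 = 23 — fits, so Accepted.

Accepted, Accepted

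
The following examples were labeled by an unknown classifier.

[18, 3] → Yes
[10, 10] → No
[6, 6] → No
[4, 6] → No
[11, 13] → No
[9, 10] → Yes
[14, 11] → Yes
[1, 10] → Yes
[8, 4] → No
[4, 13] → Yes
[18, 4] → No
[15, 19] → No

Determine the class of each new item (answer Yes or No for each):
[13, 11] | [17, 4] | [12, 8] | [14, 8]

No, Yes, No, No

One predicate separates the groups cleanly: sum is odd.
[13, 11]: 13+11 = 24 — fails the rule, so No.
[17, 4]: 17+4 = 21 — fits, so Yes.
[12, 8]: 12+8 = 20 — fails the rule, so No.
[14, 8]: 14+8 = 22 — fails the rule, so No.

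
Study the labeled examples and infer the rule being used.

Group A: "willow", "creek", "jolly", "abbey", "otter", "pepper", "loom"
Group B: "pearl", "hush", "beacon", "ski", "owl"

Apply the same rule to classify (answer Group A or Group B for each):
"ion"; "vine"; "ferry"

Group B, Group B, Group A

Comparing the two groups points to one rule — has a double letter.
"ion" → no doubled letter → Group B.
"vine" → no doubled letter → Group B.
"ferry" → 'rr' doubled → Group A.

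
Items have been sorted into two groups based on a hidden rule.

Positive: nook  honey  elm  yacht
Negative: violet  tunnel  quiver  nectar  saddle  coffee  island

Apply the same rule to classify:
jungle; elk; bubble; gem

Negative, Positive, Negative, Positive

The classifier is using: length ≤ 5.
Negative: jungle, since length 6.
Positive: elk, since length 3.
Negative: bubble, since length 6.
Positive: gem, since length 3.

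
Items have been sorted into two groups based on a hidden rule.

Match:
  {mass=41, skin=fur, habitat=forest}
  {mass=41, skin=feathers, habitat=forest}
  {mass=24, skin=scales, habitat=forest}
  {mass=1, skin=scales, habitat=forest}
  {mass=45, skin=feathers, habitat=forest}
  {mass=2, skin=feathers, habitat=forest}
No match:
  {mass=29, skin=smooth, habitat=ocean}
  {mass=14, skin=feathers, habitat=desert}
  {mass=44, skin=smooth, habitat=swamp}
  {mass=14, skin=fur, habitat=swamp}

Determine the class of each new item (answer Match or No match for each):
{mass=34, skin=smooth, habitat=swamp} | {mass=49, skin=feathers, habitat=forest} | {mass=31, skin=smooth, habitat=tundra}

Checking candidate rules against both groups, what survives is: habitat is forest.
{mass=34, skin=smooth, habitat=swamp} → habitat is swamp → No match. {mass=49, skin=feathers, habitat=forest} → habitat is forest → Match. {mass=31, skin=smooth, habitat=tundra} → habitat is tundra → No match.

No match, Match, No match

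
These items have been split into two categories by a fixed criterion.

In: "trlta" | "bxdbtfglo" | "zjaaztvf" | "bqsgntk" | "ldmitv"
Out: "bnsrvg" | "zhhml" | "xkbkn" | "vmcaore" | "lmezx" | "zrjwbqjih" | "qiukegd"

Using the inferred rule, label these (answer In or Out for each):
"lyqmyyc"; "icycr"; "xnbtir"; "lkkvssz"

A rule that fits every label: contains 't' — true of each 'In' example, false of each 'Out' one.

Out, Out, In, Out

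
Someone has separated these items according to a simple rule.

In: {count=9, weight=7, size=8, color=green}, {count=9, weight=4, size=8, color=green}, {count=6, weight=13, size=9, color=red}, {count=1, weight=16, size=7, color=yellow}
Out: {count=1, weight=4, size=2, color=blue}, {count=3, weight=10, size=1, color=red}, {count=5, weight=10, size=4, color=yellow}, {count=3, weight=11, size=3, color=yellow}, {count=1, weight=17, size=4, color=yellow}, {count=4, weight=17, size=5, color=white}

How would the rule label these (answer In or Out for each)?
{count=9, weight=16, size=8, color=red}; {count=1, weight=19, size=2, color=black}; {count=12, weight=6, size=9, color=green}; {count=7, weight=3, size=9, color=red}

The classifier is using: size ≥ 7.
{count=9, weight=16, size=8, color=red} → size = 8 → In.
{count=1, weight=19, size=2, color=black} → size = 2 → Out.
{count=12, weight=6, size=9, color=green} → size = 9 → In.
{count=7, weight=3, size=9, color=red} → size = 9 → In.

In, Out, In, In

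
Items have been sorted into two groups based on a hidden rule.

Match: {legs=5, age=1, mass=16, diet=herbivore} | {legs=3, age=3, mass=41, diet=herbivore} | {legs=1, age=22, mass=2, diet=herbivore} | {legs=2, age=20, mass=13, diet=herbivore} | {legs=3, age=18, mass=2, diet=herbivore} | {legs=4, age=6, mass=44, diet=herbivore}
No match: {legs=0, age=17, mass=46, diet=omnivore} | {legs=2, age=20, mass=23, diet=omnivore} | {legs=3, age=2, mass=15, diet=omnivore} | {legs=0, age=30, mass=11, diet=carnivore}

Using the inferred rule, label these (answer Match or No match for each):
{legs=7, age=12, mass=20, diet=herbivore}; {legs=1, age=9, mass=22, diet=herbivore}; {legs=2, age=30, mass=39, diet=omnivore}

Every 'Match' example satisfies: diet is herbivore. None of the 'No match' examples do.
{legs=7, age=12, mass=20, diet=herbivore} → diet is herbivore → Match. {legs=1, age=9, mass=22, diet=herbivore} → diet is herbivore → Match. {legs=2, age=30, mass=39, diet=omnivore} → diet is omnivore → No match.

Match, Match, No match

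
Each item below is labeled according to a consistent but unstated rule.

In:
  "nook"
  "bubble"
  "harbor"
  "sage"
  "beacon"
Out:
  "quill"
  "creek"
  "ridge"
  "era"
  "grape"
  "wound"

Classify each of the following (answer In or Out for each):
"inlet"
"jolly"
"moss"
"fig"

Out, Out, In, Out

Rule: even length. This holds for each 'In' example and fails for each 'Out' one.
"inlet": Out (length 5). "jolly": Out (length 5). "moss": In (length 4). "fig": Out (length 3).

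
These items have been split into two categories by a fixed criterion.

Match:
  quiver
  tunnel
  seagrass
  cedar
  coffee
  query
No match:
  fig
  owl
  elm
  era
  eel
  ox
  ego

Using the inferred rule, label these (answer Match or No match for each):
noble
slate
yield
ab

Match, Match, Match, No match

The distinguishing property — length ≥ 5 — holds for all the 'Match' cases and none of the 'No match' cases.
noble: length 5 — checks out, so Match.
slate: length 5 — checks out, so Match.
yield: length 5 — checks out, so Match.
ab: length 2 — does not satisfy this, so No match.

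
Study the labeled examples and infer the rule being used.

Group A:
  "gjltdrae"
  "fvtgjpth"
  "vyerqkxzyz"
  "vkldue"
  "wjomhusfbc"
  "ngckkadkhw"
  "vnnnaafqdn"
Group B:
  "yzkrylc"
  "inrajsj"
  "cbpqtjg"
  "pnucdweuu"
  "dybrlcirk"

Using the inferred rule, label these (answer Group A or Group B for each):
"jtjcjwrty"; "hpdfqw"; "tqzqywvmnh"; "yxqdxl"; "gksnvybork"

Checking candidate rules against both groups, what survives is: even length.
"jtjcjwrty": Group B (length 9). "hpdfqw": Group A (length 6). "tqzqywvmnh": Group A (length 10). "yxqdxl": Group A (length 6). "gksnvybork": Group A (length 10).

Group B, Group A, Group A, Group A, Group A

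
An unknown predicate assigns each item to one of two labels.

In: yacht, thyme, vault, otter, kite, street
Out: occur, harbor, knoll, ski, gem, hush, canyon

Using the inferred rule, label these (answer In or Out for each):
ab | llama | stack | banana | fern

A rule that fits every label: contains 't' — true of each 'In' example, false of each 'Out' one.
ab — no 't', hence Out. llama — no 't', hence Out. stack — has 't', hence In. banana — no 't', hence Out. fern — no 't', hence Out.

Out, Out, In, Out, Out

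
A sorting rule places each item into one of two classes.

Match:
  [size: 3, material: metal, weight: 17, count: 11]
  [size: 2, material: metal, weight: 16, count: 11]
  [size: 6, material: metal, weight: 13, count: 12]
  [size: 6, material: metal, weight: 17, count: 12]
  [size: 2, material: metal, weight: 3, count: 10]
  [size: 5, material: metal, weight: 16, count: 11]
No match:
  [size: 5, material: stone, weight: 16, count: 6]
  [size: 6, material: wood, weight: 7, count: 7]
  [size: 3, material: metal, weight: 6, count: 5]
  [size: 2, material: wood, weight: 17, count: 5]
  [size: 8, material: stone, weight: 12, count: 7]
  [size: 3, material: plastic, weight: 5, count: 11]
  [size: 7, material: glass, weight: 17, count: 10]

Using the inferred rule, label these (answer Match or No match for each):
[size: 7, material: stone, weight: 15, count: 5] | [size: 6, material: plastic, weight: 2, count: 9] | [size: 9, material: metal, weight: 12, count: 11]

The pattern is that an item is 'Match' exactly when: material is metal AND count ≥ 6.

No match, No match, Match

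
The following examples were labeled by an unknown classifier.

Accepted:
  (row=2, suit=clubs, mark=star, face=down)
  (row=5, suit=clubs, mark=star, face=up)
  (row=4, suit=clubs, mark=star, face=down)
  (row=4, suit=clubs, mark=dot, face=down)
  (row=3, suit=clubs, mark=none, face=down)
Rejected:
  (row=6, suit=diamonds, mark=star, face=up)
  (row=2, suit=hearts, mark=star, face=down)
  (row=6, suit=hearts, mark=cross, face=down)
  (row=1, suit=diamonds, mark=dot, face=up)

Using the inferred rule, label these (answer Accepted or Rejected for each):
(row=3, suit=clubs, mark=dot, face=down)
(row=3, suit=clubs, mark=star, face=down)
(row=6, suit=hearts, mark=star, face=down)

Accepted, Accepted, Rejected

The common property of the 'Accepted' items is: suit is clubs. No 'Rejected' item has it.
(row=3, suit=clubs, mark=dot, face=down) — suit is clubs, hence Accepted. (row=3, suit=clubs, mark=star, face=down) — suit is clubs, hence Accepted. (row=6, suit=hearts, mark=star, face=down) — suit is hearts, hence Rejected.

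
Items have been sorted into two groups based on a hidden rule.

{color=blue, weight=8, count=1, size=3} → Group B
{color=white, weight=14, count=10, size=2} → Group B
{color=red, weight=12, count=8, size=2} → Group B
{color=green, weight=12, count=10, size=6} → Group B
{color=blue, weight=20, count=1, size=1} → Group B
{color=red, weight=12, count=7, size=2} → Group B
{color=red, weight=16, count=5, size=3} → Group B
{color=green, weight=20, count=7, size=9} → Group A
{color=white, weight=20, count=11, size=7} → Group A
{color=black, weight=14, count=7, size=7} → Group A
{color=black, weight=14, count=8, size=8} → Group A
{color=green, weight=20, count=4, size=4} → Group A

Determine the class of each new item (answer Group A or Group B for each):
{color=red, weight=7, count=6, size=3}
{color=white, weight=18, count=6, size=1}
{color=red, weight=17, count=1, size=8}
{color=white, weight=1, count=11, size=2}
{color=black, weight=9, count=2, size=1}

Group B, Group B, Group A, Group B, Group B

The common property of the 'Group A' items is: weight ≥ 14 AND size ≥ 4. No 'Group B' item has it.
{color=red, weight=7, count=6, size=3} — weight = 7, size = 3, hence Group B.
{color=white, weight=18, count=6, size=1} — weight = 18, size = 1, hence Group B.
{color=red, weight=17, count=1, size=8} — weight = 17, size = 8, hence Group A.
{color=white, weight=1, count=11, size=2} — weight = 1, size = 2, hence Group B.
{color=black, weight=9, count=2, size=1} — weight = 9, size = 1, hence Group B.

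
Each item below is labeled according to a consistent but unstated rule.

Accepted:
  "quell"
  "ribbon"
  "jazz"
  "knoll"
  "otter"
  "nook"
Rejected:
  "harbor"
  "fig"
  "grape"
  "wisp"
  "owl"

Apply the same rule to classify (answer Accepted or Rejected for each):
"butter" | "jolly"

Accepted, Accepted

The classifier is using: has a double letter.
"butter": Accepted ('tt' doubled). "jolly": Accepted ('ll' doubled).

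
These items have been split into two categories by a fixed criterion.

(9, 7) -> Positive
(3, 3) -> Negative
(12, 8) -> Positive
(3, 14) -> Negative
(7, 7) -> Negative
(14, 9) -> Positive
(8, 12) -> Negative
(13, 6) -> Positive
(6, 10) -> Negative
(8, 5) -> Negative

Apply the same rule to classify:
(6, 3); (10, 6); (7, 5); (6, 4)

The rule appears to be: first ≥ 9.
Negative: (6, 3), since first 6.
Positive: (10, 6), since first 10.
Negative: (7, 5), since first 7.
Negative: (6, 4), since first 6.

Negative, Positive, Negative, Negative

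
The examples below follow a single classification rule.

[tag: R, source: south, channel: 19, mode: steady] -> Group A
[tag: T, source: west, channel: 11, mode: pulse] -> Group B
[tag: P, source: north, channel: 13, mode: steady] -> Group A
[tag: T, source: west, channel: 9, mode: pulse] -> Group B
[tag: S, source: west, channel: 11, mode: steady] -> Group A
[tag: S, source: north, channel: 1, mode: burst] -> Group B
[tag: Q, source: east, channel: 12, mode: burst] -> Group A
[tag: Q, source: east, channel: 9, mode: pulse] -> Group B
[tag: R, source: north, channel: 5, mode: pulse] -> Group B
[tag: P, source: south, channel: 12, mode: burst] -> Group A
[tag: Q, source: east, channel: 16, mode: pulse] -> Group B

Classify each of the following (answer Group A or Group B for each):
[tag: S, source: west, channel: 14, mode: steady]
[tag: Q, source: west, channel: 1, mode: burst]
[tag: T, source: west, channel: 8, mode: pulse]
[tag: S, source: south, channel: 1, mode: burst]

The classifier is using: mode is steady OR channel = 12.

Group A, Group B, Group B, Group B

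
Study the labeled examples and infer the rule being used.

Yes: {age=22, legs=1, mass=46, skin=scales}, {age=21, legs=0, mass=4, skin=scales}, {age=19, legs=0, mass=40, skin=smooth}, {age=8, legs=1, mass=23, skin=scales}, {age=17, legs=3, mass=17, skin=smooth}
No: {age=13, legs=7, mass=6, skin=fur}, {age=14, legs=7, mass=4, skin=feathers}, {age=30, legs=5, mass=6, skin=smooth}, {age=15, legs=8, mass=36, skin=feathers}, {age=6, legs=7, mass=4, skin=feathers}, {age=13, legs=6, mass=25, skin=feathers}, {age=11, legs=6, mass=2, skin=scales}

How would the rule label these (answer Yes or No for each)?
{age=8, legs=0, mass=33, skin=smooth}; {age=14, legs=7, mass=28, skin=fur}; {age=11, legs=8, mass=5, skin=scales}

Yes, No, No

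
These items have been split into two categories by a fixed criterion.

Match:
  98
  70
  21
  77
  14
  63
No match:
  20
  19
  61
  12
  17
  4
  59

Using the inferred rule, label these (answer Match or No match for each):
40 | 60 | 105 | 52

No match, No match, Match, No match

Rule: multiple of 7. This holds for each 'Match' example and fails for each 'No match' one.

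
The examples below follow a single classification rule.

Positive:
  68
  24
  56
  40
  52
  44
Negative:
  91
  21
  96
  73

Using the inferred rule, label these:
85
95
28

The distinguishing property — even AND at most 68 — holds for all the 'Positive' cases and none of the 'Negative' cases.
85: 85 is odd, 85 > 68, fails the rule → Negative. 95: 95 is odd, 95 > 68, fails the rule → Negative. 28: 28 is even, 28 ≤ 68, satisfies this → Positive.

Negative, Negative, Positive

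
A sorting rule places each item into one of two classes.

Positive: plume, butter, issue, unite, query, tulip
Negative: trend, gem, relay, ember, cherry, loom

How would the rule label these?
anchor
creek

Negative, Negative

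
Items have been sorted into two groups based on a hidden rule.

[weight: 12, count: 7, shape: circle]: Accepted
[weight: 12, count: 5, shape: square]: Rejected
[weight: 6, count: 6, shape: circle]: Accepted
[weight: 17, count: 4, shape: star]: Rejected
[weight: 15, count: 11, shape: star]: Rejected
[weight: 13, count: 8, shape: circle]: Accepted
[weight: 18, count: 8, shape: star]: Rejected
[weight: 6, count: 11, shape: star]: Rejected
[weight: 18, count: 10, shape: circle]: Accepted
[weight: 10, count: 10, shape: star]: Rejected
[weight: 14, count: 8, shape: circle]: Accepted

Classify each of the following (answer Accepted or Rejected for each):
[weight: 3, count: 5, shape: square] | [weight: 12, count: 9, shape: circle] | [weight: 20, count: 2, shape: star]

Rejected, Accepted, Rejected

The simplest hypothesis consistent with all the labels is: shape is circle.
[weight: 3, count: 5, shape: square]: shape is square, does not satisfy this → Rejected.
[weight: 12, count: 9, shape: circle]: shape is circle, fits → Accepted.
[weight: 20, count: 2, shape: star]: shape is star, does not satisfy this → Rejected.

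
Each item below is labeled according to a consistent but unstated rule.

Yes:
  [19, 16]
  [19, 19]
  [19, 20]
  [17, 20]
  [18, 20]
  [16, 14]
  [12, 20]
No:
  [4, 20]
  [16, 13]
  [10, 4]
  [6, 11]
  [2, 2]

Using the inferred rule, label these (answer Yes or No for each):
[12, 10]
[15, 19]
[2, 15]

No, Yes, No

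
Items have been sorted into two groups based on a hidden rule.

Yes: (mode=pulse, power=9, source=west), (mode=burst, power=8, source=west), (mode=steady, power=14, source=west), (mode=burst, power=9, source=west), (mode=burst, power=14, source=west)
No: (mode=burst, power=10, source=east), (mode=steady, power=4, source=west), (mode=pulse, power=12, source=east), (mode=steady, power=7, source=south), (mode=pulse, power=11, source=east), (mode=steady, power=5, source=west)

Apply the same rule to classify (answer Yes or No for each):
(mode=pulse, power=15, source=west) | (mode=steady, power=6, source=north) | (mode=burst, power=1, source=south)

Every 'Yes' example satisfies: source is west AND power ≥ 7. None of the 'No' examples do.

Yes, No, No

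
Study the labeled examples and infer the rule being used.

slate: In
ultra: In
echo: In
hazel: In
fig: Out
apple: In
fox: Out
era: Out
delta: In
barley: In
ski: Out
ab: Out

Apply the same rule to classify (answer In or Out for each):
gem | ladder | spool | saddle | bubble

Out, In, In, In, In

The distinguishing property — length ≥ 4 — holds for all the 'In' cases and none of the 'Out' cases.
gem: length 3 — doesn't match, so Out.
ladder: length 6 — checks out, so In.
spool: length 5 — checks out, so In.
saddle: length 6 — checks out, so In.
bubble: length 6 — checks out, so In.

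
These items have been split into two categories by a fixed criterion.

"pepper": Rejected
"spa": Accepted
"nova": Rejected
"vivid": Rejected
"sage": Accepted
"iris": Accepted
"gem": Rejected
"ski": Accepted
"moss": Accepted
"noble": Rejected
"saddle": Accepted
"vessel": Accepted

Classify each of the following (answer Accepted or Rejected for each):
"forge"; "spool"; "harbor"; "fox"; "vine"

Rejected, Accepted, Rejected, Rejected, Rejected

Looking at the examples, the only property every 'Accepted' case has and every 'Rejected' case lacks is: contains 's'.
"forge": Rejected (no 's').
"spool": Accepted (has 's').
"harbor": Rejected (no 's').
"fox": Rejected (no 's').
"vine": Rejected (no 's').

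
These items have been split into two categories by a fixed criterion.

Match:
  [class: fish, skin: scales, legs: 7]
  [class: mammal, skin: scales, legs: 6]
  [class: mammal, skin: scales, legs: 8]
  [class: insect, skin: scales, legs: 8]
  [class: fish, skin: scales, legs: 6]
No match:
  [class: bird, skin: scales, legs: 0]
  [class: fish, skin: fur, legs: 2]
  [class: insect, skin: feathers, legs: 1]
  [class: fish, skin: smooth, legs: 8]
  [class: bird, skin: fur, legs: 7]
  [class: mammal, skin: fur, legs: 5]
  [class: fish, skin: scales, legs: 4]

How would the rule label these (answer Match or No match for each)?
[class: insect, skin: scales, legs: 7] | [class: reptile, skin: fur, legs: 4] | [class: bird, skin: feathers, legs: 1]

Match, No match, No match

The simplest hypothesis consistent with all the labels is: skin is scales AND legs ≥ 5.
Match: [class: insect, skin: scales, legs: 7], since skin is scales, legs = 7. No match: [class: reptile, skin: fur, legs: 4], since skin is fur, legs = 4. No match: [class: bird, skin: feathers, legs: 1], since skin is feathers, legs = 1.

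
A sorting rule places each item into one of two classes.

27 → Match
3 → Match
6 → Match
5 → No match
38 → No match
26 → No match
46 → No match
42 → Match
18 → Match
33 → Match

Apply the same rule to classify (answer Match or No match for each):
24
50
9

Match, No match, Match

One predicate separates the groups cleanly: multiple of 3.
24: Match (24 = 3·8).
50: No match (50 = 3·16 + 2).
9: Match (9 = 3·3).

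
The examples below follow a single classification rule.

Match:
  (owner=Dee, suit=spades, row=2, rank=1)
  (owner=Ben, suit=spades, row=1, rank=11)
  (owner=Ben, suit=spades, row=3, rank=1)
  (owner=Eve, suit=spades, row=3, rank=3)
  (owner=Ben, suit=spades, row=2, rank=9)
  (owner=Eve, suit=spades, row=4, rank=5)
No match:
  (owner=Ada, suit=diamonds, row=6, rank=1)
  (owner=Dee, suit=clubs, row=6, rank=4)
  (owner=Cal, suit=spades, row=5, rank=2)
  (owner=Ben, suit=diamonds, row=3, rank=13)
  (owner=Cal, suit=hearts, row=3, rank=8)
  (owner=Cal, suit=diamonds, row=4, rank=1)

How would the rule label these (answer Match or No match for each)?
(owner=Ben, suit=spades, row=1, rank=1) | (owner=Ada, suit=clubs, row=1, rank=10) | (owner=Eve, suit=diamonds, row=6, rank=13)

Match, No match, No match

'Match' ⟺ suit is spades AND row ≤ 4.
(owner=Ben, suit=spades, row=1, rank=1) → suit is spades, row = 1 → Match. (owner=Ada, suit=clubs, row=1, rank=10) → suit is clubs, row = 1 → No match. (owner=Eve, suit=diamonds, row=6, rank=13) → suit is diamonds, row = 6 → No match.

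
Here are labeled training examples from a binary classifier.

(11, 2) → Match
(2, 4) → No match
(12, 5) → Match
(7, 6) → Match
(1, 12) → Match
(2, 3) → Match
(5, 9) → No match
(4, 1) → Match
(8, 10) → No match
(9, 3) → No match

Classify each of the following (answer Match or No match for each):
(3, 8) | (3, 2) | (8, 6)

'Match' ⟺ sum is odd.
(3, 8) — 3+8 = 11, hence Match.
(3, 2) — 3+2 = 5, hence Match.
(8, 6) — 8+6 = 14, hence No match.

Match, Match, No match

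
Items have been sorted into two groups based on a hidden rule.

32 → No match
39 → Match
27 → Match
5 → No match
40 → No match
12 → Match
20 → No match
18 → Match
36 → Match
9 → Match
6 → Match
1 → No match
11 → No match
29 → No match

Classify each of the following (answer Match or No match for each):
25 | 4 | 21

No match, No match, Match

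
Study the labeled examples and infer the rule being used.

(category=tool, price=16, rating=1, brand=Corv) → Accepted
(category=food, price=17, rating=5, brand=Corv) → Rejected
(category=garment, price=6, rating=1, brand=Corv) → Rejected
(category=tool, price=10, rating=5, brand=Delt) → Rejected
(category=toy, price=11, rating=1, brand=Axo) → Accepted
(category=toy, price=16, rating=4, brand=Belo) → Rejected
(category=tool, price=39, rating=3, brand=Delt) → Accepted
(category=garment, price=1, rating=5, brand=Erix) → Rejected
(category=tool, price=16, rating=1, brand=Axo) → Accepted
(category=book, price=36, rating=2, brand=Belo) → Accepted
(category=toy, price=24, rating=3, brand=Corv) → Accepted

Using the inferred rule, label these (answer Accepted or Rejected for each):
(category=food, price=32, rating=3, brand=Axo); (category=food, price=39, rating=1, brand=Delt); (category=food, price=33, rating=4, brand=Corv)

Accepted, Accepted, Rejected

The common property of the 'Accepted' items is: price ≥ 10 AND rating ≤ 3. No 'Rejected' item has it.
(category=food, price=32, rating=3, brand=Axo) → price = 32, rating = 3 → Accepted. (category=food, price=39, rating=1, brand=Delt) → price = 39, rating = 1 → Accepted. (category=food, price=33, rating=4, brand=Corv) → price = 33, rating = 4 → Rejected.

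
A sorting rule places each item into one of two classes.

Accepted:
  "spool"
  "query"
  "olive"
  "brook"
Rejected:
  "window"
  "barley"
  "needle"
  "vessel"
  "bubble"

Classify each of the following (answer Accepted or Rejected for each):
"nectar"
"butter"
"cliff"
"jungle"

The simplest hypothesis consistent with all the labels is: odd length.
"nectar": length 6, does not fit → Rejected. "butter": length 6, does not fit → Rejected. "cliff": length 5, fits → Accepted. "jungle": length 6, does not fit → Rejected.

Rejected, Rejected, Accepted, Rejected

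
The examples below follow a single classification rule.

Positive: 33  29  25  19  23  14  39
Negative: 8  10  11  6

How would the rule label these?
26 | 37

Every 'Positive' example satisfies: at least 14. None of the 'Negative' examples do.
26 — 26 ≥ 14, hence Positive.
37 — 37 ≥ 14, hence Positive.

Positive, Positive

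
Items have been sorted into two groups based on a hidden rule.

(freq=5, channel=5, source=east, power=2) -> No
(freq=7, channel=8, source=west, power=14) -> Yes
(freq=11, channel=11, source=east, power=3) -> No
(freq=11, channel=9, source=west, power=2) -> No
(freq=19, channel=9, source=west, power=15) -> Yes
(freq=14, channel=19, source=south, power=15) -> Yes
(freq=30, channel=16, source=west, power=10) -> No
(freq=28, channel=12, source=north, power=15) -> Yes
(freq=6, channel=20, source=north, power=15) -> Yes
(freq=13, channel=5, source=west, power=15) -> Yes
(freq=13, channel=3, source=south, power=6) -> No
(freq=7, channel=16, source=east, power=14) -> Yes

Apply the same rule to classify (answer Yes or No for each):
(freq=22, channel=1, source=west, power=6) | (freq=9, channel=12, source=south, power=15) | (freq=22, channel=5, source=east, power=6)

The pattern is that an item is 'Yes' exactly when: power ≥ 14.
(freq=22, channel=1, source=west, power=6) → power = 6 → No. (freq=9, channel=12, source=south, power=15) → power = 15 → Yes. (freq=22, channel=5, source=east, power=6) → power = 6 → No.

No, Yes, No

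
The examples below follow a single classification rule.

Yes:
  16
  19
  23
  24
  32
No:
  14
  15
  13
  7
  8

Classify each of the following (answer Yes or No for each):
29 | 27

The rule appears to be: at least 16.
29: 29 ≥ 16, has this property → Yes. 27: 27 ≥ 16, has this property → Yes.

Yes, Yes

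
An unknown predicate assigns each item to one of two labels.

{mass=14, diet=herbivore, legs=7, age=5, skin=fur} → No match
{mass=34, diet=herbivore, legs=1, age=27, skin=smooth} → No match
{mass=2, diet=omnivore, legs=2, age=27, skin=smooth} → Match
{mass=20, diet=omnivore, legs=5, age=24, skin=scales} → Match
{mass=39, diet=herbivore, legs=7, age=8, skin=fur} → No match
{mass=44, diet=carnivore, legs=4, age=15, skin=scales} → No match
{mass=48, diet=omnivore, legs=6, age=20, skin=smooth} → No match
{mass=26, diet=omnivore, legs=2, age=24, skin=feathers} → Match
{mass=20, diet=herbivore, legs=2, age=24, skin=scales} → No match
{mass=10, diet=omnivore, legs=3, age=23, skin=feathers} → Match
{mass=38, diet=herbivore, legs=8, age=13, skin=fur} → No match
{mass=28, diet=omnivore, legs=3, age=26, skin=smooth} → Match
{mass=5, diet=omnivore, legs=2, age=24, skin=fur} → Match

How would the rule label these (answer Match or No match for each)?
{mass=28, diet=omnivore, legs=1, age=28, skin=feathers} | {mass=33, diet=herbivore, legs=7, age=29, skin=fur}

Rule: diet is omnivore AND age ≥ 23. This holds for each 'Match' example and fails for each 'No match' one.
{mass=28, diet=omnivore, legs=1, age=28, skin=feathers}: Match (diet is omnivore, age = 28).
{mass=33, diet=herbivore, legs=7, age=29, skin=fur}: No match (diet is herbivore, age = 29).

Match, No match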